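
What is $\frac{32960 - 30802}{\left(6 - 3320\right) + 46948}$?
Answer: $\frac{1079}{21817} \approx 0.049457$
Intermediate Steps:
$\frac{32960 - 30802}{\left(6 - 3320\right) + 46948} = \frac{2158}{\left(6 - 3320\right) + 46948} = \frac{2158}{-3314 + 46948} = \frac{2158}{43634} = 2158 \cdot \frac{1}{43634} = \frac{1079}{21817}$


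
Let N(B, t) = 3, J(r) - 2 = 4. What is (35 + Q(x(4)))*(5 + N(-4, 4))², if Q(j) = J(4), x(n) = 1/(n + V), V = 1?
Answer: 2624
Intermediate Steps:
J(r) = 6 (J(r) = 2 + 4 = 6)
x(n) = 1/(1 + n) (x(n) = 1/(n + 1) = 1/(1 + n))
Q(j) = 6
(35 + Q(x(4)))*(5 + N(-4, 4))² = (35 + 6)*(5 + 3)² = 41*8² = 41*64 = 2624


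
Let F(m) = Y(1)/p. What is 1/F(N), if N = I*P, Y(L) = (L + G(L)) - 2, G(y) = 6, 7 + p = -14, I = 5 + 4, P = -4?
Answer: -21/5 ≈ -4.2000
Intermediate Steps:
I = 9
p = -21 (p = -7 - 14 = -21)
Y(L) = 4 + L (Y(L) = (L + 6) - 2 = (6 + L) - 2 = 4 + L)
N = -36 (N = 9*(-4) = -36)
F(m) = -5/21 (F(m) = (4 + 1)/(-21) = 5*(-1/21) = -5/21)
1/F(N) = 1/(-5/21) = -21/5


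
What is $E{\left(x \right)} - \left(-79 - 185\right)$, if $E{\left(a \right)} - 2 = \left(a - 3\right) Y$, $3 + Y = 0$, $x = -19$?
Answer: $332$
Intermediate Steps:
$Y = -3$ ($Y = -3 + 0 = -3$)
$E{\left(a \right)} = 11 - 3 a$ ($E{\left(a \right)} = 2 + \left(a - 3\right) \left(-3\right) = 2 + \left(-3 + a\right) \left(-3\right) = 2 - \left(-9 + 3 a\right) = 11 - 3 a$)
$E{\left(x \right)} - \left(-79 - 185\right) = \left(11 - -57\right) - \left(-79 - 185\right) = \left(11 + 57\right) - \left(-79 - 185\right) = 68 - -264 = 68 + 264 = 332$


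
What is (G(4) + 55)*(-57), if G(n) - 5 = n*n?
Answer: -4332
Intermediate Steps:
G(n) = 5 + n² (G(n) = 5 + n*n = 5 + n²)
(G(4) + 55)*(-57) = ((5 + 4²) + 55)*(-57) = ((5 + 16) + 55)*(-57) = (21 + 55)*(-57) = 76*(-57) = -4332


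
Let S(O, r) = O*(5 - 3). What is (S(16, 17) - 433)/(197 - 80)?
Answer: -401/117 ≈ -3.4273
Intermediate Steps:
S(O, r) = 2*O (S(O, r) = O*2 = 2*O)
(S(16, 17) - 433)/(197 - 80) = (2*16 - 433)/(197 - 80) = (32 - 433)/117 = -401*1/117 = -401/117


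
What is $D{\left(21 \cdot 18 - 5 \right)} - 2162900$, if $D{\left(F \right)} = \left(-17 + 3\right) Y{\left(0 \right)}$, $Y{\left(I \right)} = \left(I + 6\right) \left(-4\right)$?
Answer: $-2162564$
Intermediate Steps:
$Y{\left(I \right)} = -24 - 4 I$ ($Y{\left(I \right)} = \left(6 + I\right) \left(-4\right) = -24 - 4 I$)
$D{\left(F \right)} = 336$ ($D{\left(F \right)} = \left(-17 + 3\right) \left(-24 - 0\right) = - 14 \left(-24 + 0\right) = \left(-14\right) \left(-24\right) = 336$)
$D{\left(21 \cdot 18 - 5 \right)} - 2162900 = 336 - 2162900 = -2162564$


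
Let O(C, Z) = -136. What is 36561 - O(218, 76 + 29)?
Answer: 36697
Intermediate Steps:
36561 - O(218, 76 + 29) = 36561 - 1*(-136) = 36561 + 136 = 36697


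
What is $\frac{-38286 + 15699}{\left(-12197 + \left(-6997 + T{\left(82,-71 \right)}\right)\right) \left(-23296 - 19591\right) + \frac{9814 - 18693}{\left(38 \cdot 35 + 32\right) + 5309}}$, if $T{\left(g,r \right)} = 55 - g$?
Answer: $- \frac{150677877}{5499112272238} \approx -2.74 \cdot 10^{-5}$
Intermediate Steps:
$\frac{-38286 + 15699}{\left(-12197 + \left(-6997 + T{\left(82,-71 \right)}\right)\right) \left(-23296 - 19591\right) + \frac{9814 - 18693}{\left(38 \cdot 35 + 32\right) + 5309}} = \frac{-38286 + 15699}{\left(-12197 + \left(-6997 + \left(55 - 82\right)\right)\right) \left(-23296 - 19591\right) + \frac{9814 - 18693}{\left(38 \cdot 35 + 32\right) + 5309}} = - \frac{22587}{\left(-12197 + \left(-6997 + \left(55 - 82\right)\right)\right) \left(-42887\right) - \frac{8879}{\left(1330 + 32\right) + 5309}} = - \frac{22587}{\left(-12197 - 7024\right) \left(-42887\right) - \frac{8879}{1362 + 5309}} = - \frac{22587}{\left(-12197 - 7024\right) \left(-42887\right) - \frac{8879}{6671}} = - \frac{22587}{\left(-19221\right) \left(-42887\right) - \frac{8879}{6671}} = - \frac{22587}{824331027 - \frac{8879}{6671}} = - \frac{22587}{\frac{5499112272238}{6671}} = \left(-22587\right) \frac{6671}{5499112272238} = - \frac{150677877}{5499112272238}$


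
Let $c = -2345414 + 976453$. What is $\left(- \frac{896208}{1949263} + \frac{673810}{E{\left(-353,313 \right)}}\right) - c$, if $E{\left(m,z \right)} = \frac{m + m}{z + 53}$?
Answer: $\frac{701609616654365}{688089839} \approx 1.0196 \cdot 10^{6}$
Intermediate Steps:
$c = -1368961$
$E{\left(m,z \right)} = \frac{2 m}{53 + z}$
$\left(- \frac{896208}{1949263} + \frac{673810}{E{\left(-353,313 \right)}}\right) - c = \left(- \frac{896208}{1949263} + \frac{673810}{2 \left(-353\right) \frac{1}{53 + 313}}\right) - -1368961 = \left(\left(-896208\right) \frac{1}{1949263} + \frac{673810}{2 \left(-353\right) \frac{1}{366}}\right) + 1368961 = \left(- \frac{896208}{1949263} + \frac{673810}{2 \left(-353\right) \frac{1}{366}}\right) + 1368961 = \left(- \frac{896208}{1949263} + \frac{673810}{- \frac{353}{183}}\right) + 1368961 = \left(- \frac{896208}{1949263} + 673810 \left(- \frac{183}{353}\right)\right) + 1368961 = \left(- \frac{896208}{1949263} - \frac{123307230}{353}\right) + 1368961 = - \frac{240358537432914}{688089839} + 1368961 = \frac{701609616654365}{688089839}$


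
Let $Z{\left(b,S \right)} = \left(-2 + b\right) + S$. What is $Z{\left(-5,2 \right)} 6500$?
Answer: $-32500$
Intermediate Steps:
$Z{\left(b,S \right)} = -2 + S + b$
$Z{\left(-5,2 \right)} 6500 = \left(-2 + 2 - 5\right) 6500 = \left(-5\right) 6500 = -32500$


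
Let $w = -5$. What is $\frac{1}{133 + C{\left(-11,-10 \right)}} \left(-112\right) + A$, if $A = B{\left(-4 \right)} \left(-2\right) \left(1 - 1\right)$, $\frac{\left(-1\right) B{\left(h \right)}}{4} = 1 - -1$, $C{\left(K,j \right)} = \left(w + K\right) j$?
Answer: $- \frac{112}{293} \approx -0.38225$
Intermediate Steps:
$C{\left(K,j \right)} = j \left(-5 + K\right)$ ($C{\left(K,j \right)} = \left(-5 + K\right) j = j \left(-5 + K\right)$)
$B{\left(h \right)} = -8$ ($B{\left(h \right)} = - 4 \left(1 - -1\right) = - 4 \left(1 + 1\right) = \left(-4\right) 2 = -8$)
$A = 0$ ($A = \left(-8\right) \left(-2\right) \left(1 - 1\right) = 16 \left(1 - 1\right) = 16 \cdot 0 = 0$)
$\frac{1}{133 + C{\left(-11,-10 \right)}} \left(-112\right) + A = \frac{1}{133 - 10 \left(-5 - 11\right)} \left(-112\right) + 0 = \frac{1}{133 - -160} \left(-112\right) + 0 = \frac{1}{133 + 160} \left(-112\right) + 0 = \frac{1}{293} \left(-112\right) + 0 = - \frac{112}{293} + 0 = - \frac{112}{293}$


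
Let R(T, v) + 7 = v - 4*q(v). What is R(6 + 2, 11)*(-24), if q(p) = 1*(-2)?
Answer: -288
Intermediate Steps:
q(p) = -2
R(T, v) = 1 + v (R(T, v) = -7 + (v - 4*(-2)) = -7 + (v + 8) = -7 + (8 + v) = 1 + v)
R(6 + 2, 11)*(-24) = (1 + 11)*(-24) = 12*(-24) = -288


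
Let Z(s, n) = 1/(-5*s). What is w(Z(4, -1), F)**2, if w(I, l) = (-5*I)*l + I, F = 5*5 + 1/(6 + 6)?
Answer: 2229049/57600 ≈ 38.699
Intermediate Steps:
Z(s, n) = -1/(5*s)
F = 301/12 (F = 25 + 1/12 = 301/12 ≈ 25.083)
w(I, l) = I - 5*I*l (w(I, l) = -5*I*l + I = I - 5*I*l)
w(Z(4, -1), F)**2 = ((-1/5/4)*(1 - 5*301/12))**2 = ((-1/5*1/4)*(1 - 1505/12))**2 = (-1/20*(-1493/12))**2 = (1493/240)**2 = 2229049/57600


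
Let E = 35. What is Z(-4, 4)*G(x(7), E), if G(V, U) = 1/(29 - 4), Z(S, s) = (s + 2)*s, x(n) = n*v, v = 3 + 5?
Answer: 24/25 ≈ 0.96000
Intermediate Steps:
v = 8
x(n) = 8*n (x(n) = n*8 = 8*n)
Z(S, s) = s*(2 + s) (Z(S, s) = (2 + s)*s = s*(2 + s))
G(V, U) = 1/25
Z(-4, 4)*G(x(7), E) = (4*(2 + 4))*(1/25) = (4*6)*(1/25) = 24*(1/25) = 24/25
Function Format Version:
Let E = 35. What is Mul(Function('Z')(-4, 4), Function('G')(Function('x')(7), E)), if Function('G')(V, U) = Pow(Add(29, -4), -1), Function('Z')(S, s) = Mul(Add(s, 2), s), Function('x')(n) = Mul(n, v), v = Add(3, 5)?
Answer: Rational(24, 25) ≈ 0.96000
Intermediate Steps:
v = 8
Function('x')(n) = Mul(8, n) (Function('x')(n) = Mul(n, 8) = Mul(8, n))
Function('Z')(S, s) = Mul(s, Add(2, s)) (Function('Z')(S, s) = Mul(Add(2, s), s) = Mul(s, Add(2, s)))
Function('G')(V, U) = Rational(1, 25) (Function('G')(V, U) = Pow(25, -1) = Rational(1, 25))
Mul(Function('Z')(-4, 4), Function('G')(Function('x')(7), E)) = Mul(Mul(4, Add(2, 4)), Rational(1, 25)) = Mul(Mul(4, 6), Rational(1, 25)) = Mul(24, Rational(1, 25)) = Rational(24, 25)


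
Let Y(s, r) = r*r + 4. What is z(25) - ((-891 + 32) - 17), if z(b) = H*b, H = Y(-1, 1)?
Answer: 1001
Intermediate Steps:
Y(s, r) = 4 + r² (Y(s, r) = r² + 4 = 4 + r²)
H = 5 (H = 4 + 1² = 4 + 1 = 5)
z(b) = 5*b
z(25) - ((-891 + 32) - 17) = 5*25 - ((-891 + 32) - 17) = 125 - (-859 - 17) = 125 - 1*(-876) = 125 + 876 = 1001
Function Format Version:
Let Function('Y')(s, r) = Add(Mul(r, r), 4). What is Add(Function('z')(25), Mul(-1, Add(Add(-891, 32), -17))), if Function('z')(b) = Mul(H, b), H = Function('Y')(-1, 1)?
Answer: 1001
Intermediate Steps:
Function('Y')(s, r) = Add(4, Pow(r, 2)) (Function('Y')(s, r) = Add(Pow(r, 2), 4) = Add(4, Pow(r, 2)))
H = 5 (H = Add(4, Pow(1, 2)) = Add(4, 1) = 5)
Function('z')(b) = Mul(5, b)
Add(Function('z')(25), Mul(-1, Add(Add(-891, 32), -17))) = Add(Mul(5, 25), Mul(-1, Add(Add(-891, 32), -17))) = Add(125, Mul(-1, Add(-859, -17))) = Add(125, Mul(-1, -876)) = Add(125, 876) = 1001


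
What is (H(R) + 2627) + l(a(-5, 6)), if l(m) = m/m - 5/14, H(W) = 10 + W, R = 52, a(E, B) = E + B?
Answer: 37655/14 ≈ 2689.6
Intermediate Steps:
a(E, B) = B + E
l(m) = 9/14 (l(m) = 1 - 5*1/14 = 1 - 5/14 = 9/14)
(H(R) + 2627) + l(a(-5, 6)) = ((10 + 52) + 2627) + 9/14 = (62 + 2627) + 9/14 = 2689 + 9/14 = 37655/14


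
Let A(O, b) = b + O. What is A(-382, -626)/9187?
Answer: -1008/9187 ≈ -0.10972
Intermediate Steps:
A(O, b) = O + b
A(-382, -626)/9187 = (-382 - 626)/9187 = -1008*1/9187 = -1008/9187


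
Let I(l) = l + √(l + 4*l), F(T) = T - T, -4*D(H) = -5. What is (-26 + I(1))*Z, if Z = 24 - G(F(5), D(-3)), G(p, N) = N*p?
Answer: -600 + 24*√5 ≈ -546.33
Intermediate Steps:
D(H) = 5/4 (D(H) = -¼*(-5) = 5/4)
F(T) = 0
I(l) = l + √5*√l (I(l) = l + √(5*l) = l + √5*√l)
Z = 24 (Z = 24 - 5*0/4 = 24 - 1*0 = 24 + 0 = 24)
(-26 + I(1))*Z = (-26 + (1 + √5*√1))*24 = (-26 + (1 + √5*1))*24 = (-26 + (1 + √5))*24 = (-25 + √5)*24 = -600 + 24*√5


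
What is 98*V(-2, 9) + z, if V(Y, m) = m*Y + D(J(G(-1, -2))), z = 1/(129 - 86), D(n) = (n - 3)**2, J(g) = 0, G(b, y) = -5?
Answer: -37925/43 ≈ -881.98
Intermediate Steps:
D(n) = (-3 + n)**2
z = 1/43 ≈ 0.023256
V(Y, m) = 9 + Y*m (V(Y, m) = m*Y + (-3 + 0)**2 = Y*m + (-3)**2 = Y*m + 9 = 9 + Y*m)
98*V(-2, 9) + z = 98*(9 - 2*9) + 1/43 = 98*(9 - 18) + 1/43 = 98*(-9) + 1/43 = -882 + 1/43 = -37925/43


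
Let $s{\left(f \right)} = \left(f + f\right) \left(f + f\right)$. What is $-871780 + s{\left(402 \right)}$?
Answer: $-225364$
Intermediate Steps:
$s{\left(f \right)} = 4 f^{2}$ ($s{\left(f \right)} = 2 f 2 f = 4 f^{2}$)
$-871780 + s{\left(402 \right)} = -871780 + 4 \cdot 402^{2} = -871780 + 4 \cdot 161604 = -871780 + 646416 = -225364$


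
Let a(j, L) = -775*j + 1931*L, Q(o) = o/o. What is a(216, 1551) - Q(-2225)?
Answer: 2827580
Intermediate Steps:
Q(o) = 1
a(216, 1551) - Q(-2225) = (-775*216 + 1931*1551) - 1*1 = (-167400 + 2994981) - 1 = 2827581 - 1 = 2827580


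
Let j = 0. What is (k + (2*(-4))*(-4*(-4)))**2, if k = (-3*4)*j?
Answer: 16384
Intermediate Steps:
k = 0 (k = -3*4*0 = -12*0 = 0)
(k + (2*(-4))*(-4*(-4)))**2 = (0 + (2*(-4))*(-4*(-4)))**2 = (0 - 8*16)**2 = (0 - 128)**2 = (-128)**2 = 16384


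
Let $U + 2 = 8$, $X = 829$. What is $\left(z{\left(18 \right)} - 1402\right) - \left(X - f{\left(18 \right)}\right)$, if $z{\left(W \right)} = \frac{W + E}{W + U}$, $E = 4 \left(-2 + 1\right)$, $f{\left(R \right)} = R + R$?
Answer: $- \frac{26333}{12} \approx -2194.4$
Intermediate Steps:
$f{\left(R \right)} = 2 R$
$U = 6$ ($U = -2 + 8 = 6$)
$E = -4$ ($E = 4 \left(-1\right) = -4$)
$z{\left(W \right)} = \frac{-4 + W}{6 + W}$ ($z{\left(W \right)} = \frac{W - 4}{W + 6} = \frac{-4 + W}{6 + W}$)
$\left(z{\left(18 \right)} - 1402\right) - \left(X - f{\left(18 \right)}\right) = \left(\frac{-4 + 18}{6 + 18} - 1402\right) + \left(2 \cdot 18 - 829\right) = \left(\frac{1}{24} \cdot 14 - 1402\right) + \left(36 - 829\right) = \left(\frac{1}{24} \cdot 14 - 1402\right) - 793 = \left(\frac{7}{12} - 1402\right) - 793 = - \frac{16817}{12} - 793 = - \frac{26333}{12}$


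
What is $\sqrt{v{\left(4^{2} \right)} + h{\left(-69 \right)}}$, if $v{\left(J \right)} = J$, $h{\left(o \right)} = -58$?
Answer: $i \sqrt{42} \approx 6.4807 i$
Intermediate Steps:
$\sqrt{v{\left(4^{2} \right)} + h{\left(-69 \right)}} = \sqrt{4^{2} - 58} = \sqrt{16 - 58} = \sqrt{-42} = i \sqrt{42}$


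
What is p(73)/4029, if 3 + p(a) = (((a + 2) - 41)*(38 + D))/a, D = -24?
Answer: 257/294117 ≈ 0.00087380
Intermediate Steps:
p(a) = -3 + (-546 + 14*a)/a (p(a) = -3 + (((a + 2) - 41)*(38 - 24))/a = -3 + (((2 + a) - 41)*14)/a = -3 + ((-39 + a)*14)/a = -3 + (-546 + 14*a)/a)
p(73)/4029 = (11 - 546/73)/4029 = (11 - 546*1/73)*(1/4029) = (11 - 546/73)*(1/4029) = (257/73)*(1/4029) = 257/294117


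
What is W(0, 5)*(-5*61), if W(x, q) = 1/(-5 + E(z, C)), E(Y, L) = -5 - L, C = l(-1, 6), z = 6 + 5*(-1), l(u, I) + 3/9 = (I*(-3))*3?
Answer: -915/133 ≈ -6.8797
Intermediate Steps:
l(u, I) = -⅓ - 9*I (l(u, I) = -⅓ + (I*(-3))*3 = -⅓ - 3*I*3 = -⅓ - 9*I)
z = 1 (z = 6 - 5 = 1)
C = -163/3 (C = -⅓ - 9*6 = -⅓ - 54 = -163/3 ≈ -54.333)
W(x, q) = 3/133 (W(x, q) = 1/(-5 + (-5 - 1*(-163/3))) = 1/(-5 + (-5 + 163/3)) = 1/(-5 + 148/3) = 1/(133/3) = 3/133)
W(0, 5)*(-5*61) = 3*(-5*61)/133 = (3/133)*(-305) = -915/133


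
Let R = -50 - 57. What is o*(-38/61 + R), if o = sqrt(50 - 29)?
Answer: -6565*sqrt(21)/61 ≈ -493.19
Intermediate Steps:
o = sqrt(21) ≈ 4.5826
R = -107
o*(-38/61 + R) = sqrt(21)*(-38/61 - 107) = sqrt(21)*(-6565/61) = -6565*sqrt(21)/61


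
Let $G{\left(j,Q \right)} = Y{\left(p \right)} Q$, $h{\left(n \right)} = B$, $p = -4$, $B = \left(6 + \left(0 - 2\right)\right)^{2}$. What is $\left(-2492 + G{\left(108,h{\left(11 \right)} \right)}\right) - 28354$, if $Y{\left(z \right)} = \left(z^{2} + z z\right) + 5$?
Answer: $-30254$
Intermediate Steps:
$B = 16$ ($B = \left(6 - 2\right)^{2} = 4^{2} = 16$)
$Y{\left(z \right)} = 5 + 2 z^{2}$ ($Y{\left(z \right)} = \left(z^{2} + z^{2}\right) + 5 = 2 z^{2} + 5 = 5 + 2 z^{2}$)
$h{\left(n \right)} = 16$
$G{\left(j,Q \right)} = 37 Q$ ($G{\left(j,Q \right)} = \left(5 + 2 \left(-4\right)^{2}\right) Q = \left(5 + 2 \cdot 16\right) Q = \left(5 + 32\right) Q = 37 Q$)
$\left(-2492 + G{\left(108,h{\left(11 \right)} \right)}\right) - 28354 = \left(-2492 + 37 \cdot 16\right) - 28354 = \left(-2492 + 592\right) - 28354 = -1900 - 28354 = -30254$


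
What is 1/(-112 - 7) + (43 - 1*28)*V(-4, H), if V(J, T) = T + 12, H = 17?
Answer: 51764/119 ≈ 434.99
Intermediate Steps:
V(J, T) = 12 + T
1/(-112 - 7) + (43 - 1*28)*V(-4, H) = 1/(-112 - 7) + (43 - 1*28)*(12 + 17) = 1/(-119) + (43 - 28)*29 = -1/119 + 15*29 = -1/119 + 435 = 51764/119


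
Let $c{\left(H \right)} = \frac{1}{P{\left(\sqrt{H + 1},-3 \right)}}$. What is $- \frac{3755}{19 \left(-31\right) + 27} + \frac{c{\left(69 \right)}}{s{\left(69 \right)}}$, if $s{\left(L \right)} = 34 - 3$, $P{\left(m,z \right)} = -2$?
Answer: $\frac{58062}{8711} \approx 6.6654$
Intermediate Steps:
$s{\left(L \right)} = 31$ ($s{\left(L \right)} = 34 - 3 = 31$)
$c{\left(H \right)} = - \frac{1}{2}$ ($c{\left(H \right)} = \frac{1}{-2} = - \frac{1}{2}$)
$- \frac{3755}{19 \left(-31\right) + 27} + \frac{c{\left(69 \right)}}{s{\left(69 \right)}} = - \frac{3755}{19 \left(-31\right) + 27} - \frac{1}{2 \cdot 31} = - \frac{3755}{-589 + 27} - \frac{1}{62} = - \frac{3755}{-562} - \frac{1}{62} = \left(-3755\right) \left(- \frac{1}{562}\right) - \frac{1}{62} = \frac{3755}{562} - \frac{1}{62} = \frac{58062}{8711}$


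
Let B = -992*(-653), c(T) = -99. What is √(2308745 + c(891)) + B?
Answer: 647776 + √2308646 ≈ 6.4930e+5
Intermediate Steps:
B = 647776
√(2308745 + c(891)) + B = √(2308745 - 99) + 647776 = √2308646 + 647776 = 647776 + √2308646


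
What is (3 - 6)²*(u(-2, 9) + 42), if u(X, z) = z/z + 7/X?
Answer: 711/2 ≈ 355.50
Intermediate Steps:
u(X, z) = 1 + 7/X
(3 - 6)²*(u(-2, 9) + 42) = (3 - 6)²*((7 - 2)/(-2) + 42) = (-3)²*(-½*5 + 42) = 9*(-5/2 + 42) = 9*(79/2) = 711/2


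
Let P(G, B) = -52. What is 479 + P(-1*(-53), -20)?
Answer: 427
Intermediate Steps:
479 + P(-1*(-53), -20) = 479 - 52 = 427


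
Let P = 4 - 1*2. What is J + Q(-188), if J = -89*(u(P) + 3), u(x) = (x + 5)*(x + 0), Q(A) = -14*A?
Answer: 1119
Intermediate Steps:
P = 2 (P = 4 - 2 = 2)
u(x) = x*(5 + x) (u(x) = (5 + x)*x = x*(5 + x))
J = -1513 (J = -89*(2*(5 + 2) + 3) = -89*(2*7 + 3) = -89*(14 + 3) = -89*17 = -1513)
J + Q(-188) = -1513 - 14*(-188) = -1513 + 2632 = 1119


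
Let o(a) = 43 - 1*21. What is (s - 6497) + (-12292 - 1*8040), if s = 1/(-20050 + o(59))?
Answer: -537331213/20028 ≈ -26829.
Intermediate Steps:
o(a) = 22 (o(a) = 43 - 21 = 22)
s = -1/20028 (s = 1/(-20050 + 22) = 1/(-20028) = -1/20028 ≈ -4.9930e-5)
(s - 6497) + (-12292 - 1*8040) = (-1/20028 - 6497) + (-12292 - 1*8040) = -130121917/20028 + (-12292 - 8040) = -130121917/20028 - 20332 = -537331213/20028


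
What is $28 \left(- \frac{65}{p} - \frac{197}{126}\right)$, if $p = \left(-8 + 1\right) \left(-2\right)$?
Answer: $- \frac{1564}{9} \approx -173.78$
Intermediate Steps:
$p = 14$ ($p = \left(-7\right) \left(-2\right) = 14$)
$28 \left(- \frac{65}{p} - \frac{197}{126}\right) = 28 \left(- \frac{65}{14} - \frac{197}{126}\right) = 28 \left(- \frac{391}{63}\right) = - \frac{1564}{9}$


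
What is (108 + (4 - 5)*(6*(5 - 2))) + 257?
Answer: 347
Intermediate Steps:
(108 + (4 - 5)*(6*(5 - 2))) + 257 = (108 - 6*3) + 257 = (108 - 1*18) + 257 = (108 - 18) + 257 = 90 + 257 = 347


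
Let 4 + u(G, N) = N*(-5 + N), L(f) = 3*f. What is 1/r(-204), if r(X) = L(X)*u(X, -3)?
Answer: -1/12240 ≈ -8.1699e-5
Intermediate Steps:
u(G, N) = -4 + N*(-5 + N)
r(X) = 60*X (r(X) = (3*X)*(-4 + (-3)² - 5*(-3)) = (3*X)*(-4 + 9 + 15) = (3*X)*20 = 60*X)
1/r(-204) = 1/(60*(-204)) = 1/(-12240) = -1/12240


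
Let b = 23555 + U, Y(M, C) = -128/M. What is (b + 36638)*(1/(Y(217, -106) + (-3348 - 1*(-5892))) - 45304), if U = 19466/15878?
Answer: -298726205037450687/109542322 ≈ -2.7270e+9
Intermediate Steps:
U = 9733/7939 (U = 19466*(1/15878) = 9733/7939 ≈ 1.2260)
b = 187012878/7939 (b = 23555 + 9733/7939 = 187012878/7939 ≈ 23556.)
(b + 36638)*(1/(Y(217, -106) + (-3348 - 1*(-5892))) - 45304) = (187012878/7939 + 36638)*(1/(-128/217 + (-3348 - 1*(-5892))) - 45304) = 477881960*(1/(-128*1/217 + (-3348 + 5892)) - 45304)/7939 = 477881960*(1/(-128/217 + 2544) - 45304)/7939 = 477881960*(1/(551920/217) - 45304)/7939 = 477881960*(217/551920 - 45304)/7939 = (477881960/7939)*(-25004183463/551920) = -298726205037450687/109542322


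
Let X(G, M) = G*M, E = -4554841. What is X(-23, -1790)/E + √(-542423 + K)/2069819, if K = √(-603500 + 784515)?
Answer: -41170/4554841 + I*√(542423 - √181015)/2069819 ≈ -0.0090387 + 0.00035569*I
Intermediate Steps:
K = √181015 ≈ 425.46
X(-23, -1790)/E + √(-542423 + K)/2069819 = -23*(-1790)/(-4554841) + √(-542423 + √181015)/2069819 = 41170*(-1/4554841) + √(-542423 + √181015)*(1/2069819) = -41170/4554841 + √(-542423 + √181015)/2069819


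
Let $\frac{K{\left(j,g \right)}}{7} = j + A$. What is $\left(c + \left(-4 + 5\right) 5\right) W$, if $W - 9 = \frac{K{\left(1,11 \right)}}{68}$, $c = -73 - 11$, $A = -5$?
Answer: $- \frac{11534}{17} \approx -678.47$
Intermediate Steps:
$c = -84$ ($c = -73 - 11 = -84$)
$K{\left(j,g \right)} = -35 + 7 j$ ($K{\left(j,g \right)} = 7 \left(j - 5\right) = 7 \left(-5 + j\right) = -35 + 7 j$)
$W = \frac{146}{17}$ ($W = 9 + \frac{-35 + 7 \cdot 1}{68} = 9 + \left(-35 + 7\right) \frac{1}{68} = 9 - \frac{7}{17} = \frac{146}{17} \approx 8.5882$)
$\left(c + \left(-4 + 5\right) 5\right) W = \left(-84 + \left(-4 + 5\right) 5\right) \frac{146}{17} = \left(-84 + 1 \cdot 5\right) \frac{146}{17} = \left(-84 + 5\right) \frac{146}{17} = \left(-79\right) \frac{146}{17} = - \frac{11534}{17}$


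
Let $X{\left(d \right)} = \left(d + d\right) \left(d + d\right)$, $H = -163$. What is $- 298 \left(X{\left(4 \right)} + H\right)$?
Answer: $29502$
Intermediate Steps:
$X{\left(d \right)} = 4 d^{2}$ ($X{\left(d \right)} = 2 d 2 d = 4 d^{2}$)
$- 298 \left(X{\left(4 \right)} + H\right) = - 298 \left(4 \cdot 4^{2} - 163\right) = - 298 \left(4 \cdot 16 - 163\right) = - 298 \left(64 - 163\right) = \left(-298\right) \left(-99\right) = 29502$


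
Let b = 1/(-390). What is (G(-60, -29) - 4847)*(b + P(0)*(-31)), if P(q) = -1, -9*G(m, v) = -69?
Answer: -87754051/585 ≈ -1.5001e+5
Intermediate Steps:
G(m, v) = 23/3 (G(m, v) = -⅑*(-69) = 23/3)
b = -1/390 ≈ -0.0025641
(G(-60, -29) - 4847)*(b + P(0)*(-31)) = (23/3 - 4847)*(-1/390 - 1*(-31)) = -14518*(-1/390 + 31)/3 = -14518/3*12089/390 = -87754051/585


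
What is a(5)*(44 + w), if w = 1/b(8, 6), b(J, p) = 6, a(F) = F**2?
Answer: 6625/6 ≈ 1104.2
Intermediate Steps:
w = 1/6 ≈ 0.16667
a(5)*(44 + w) = 5**2*(44 + 1/6) = 25*(265/6) = 6625/6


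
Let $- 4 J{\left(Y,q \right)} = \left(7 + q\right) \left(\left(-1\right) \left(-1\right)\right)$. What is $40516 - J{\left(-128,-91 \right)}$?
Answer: $40495$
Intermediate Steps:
$J{\left(Y,q \right)} = - \frac{7}{4} - \frac{q}{4}$ ($J{\left(Y,q \right)} = - \frac{\left(7 + q\right) \left(\left(-1\right) \left(-1\right)\right)}{4} = - \frac{\left(7 + q\right) 1}{4} = - \frac{7 + q}{4} = - \frac{7}{4} - \frac{q}{4}$)
$40516 - J{\left(-128,-91 \right)} = 40516 - \left(- \frac{7}{4} - - \frac{91}{4}\right) = 40516 - \left(- \frac{7}{4} + \frac{91}{4}\right) = 40516 - 21 = 40495$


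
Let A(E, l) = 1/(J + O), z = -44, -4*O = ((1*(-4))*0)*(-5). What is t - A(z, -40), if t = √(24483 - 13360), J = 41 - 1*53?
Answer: 1/12 + 7*√227 ≈ 105.55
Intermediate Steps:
O = 0 (O = -(1*(-4))*0*(-5)/4 = -(-4*0)*(-5)/4 = -0*(-5) = -¼*0 = 0)
J = -12 (J = 41 - 53 = -12)
t = 7*√227 (t = √11123 = 7*√227 ≈ 105.47)
A(E, l) = -1/12 (A(E, l) = 1/(-12 + 0) = 1/(-12) = -1/12)
t - A(z, -40) = 7*√227 - 1*(-1/12) = 7*√227 + 1/12 = 1/12 + 7*√227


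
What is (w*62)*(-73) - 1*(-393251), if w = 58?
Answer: 130743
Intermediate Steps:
(w*62)*(-73) - 1*(-393251) = (58*62)*(-73) - 1*(-393251) = 3596*(-73) + 393251 = -262508 + 393251 = 130743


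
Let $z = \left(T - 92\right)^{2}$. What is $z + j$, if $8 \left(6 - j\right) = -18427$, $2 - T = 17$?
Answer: $\frac{110067}{8} \approx 13758.0$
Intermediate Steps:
$T = -15$ ($T = 2 - 17 = -15$)
$j = \frac{18475}{8}$ ($j = 6 - - \frac{18427}{8} = 6 + \frac{18427}{8} = \frac{18475}{8} \approx 2309.4$)
$z = 11449$ ($z = \left(-15 - 92\right)^{2} = \left(-107\right)^{2} = 11449$)
$z + j = 11449 + \frac{18475}{8} = \frac{110067}{8}$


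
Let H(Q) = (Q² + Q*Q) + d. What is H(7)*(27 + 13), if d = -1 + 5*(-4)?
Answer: 3080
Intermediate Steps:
d = -21 (d = -1 - 20 = -21)
H(Q) = -21 + 2*Q² (H(Q) = (Q² + Q*Q) - 21 = (Q² + Q²) - 21 = 2*Q² - 21 = -21 + 2*Q²)
H(7)*(27 + 13) = (-21 + 2*7²)*(27 + 13) = (-21 + 2*49)*40 = (-21 + 98)*40 = 77*40 = 3080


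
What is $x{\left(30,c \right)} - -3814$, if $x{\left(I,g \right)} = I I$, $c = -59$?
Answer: $4714$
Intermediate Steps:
$x{\left(I,g \right)} = I^{2}$
$x{\left(30,c \right)} - -3814 = 30^{2} - -3814 = 900 + 3814 = 4714$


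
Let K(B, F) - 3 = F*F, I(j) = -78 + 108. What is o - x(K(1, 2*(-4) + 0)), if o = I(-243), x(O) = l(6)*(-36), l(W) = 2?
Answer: 102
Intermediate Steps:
I(j) = 30
K(B, F) = 3 + F**2 (K(B, F) = 3 + F*F = 3 + F**2)
x(O) = -72 (x(O) = 2*(-36) = -72)
o = 30
o - x(K(1, 2*(-4) + 0)) = 30 - 1*(-72) = 30 + 72 = 102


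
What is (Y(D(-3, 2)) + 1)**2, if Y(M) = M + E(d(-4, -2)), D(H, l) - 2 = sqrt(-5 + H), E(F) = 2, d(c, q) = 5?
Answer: 17 + 20*I*sqrt(2) ≈ 17.0 + 28.284*I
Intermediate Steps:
D(H, l) = 2 + sqrt(-5 + H)
Y(M) = 2 + M (Y(M) = M + 2 = 2 + M)
(Y(D(-3, 2)) + 1)**2 = ((2 + (2 + sqrt(-5 - 3))) + 1)**2 = ((2 + (2 + sqrt(-8))) + 1)**2 = ((2 + (2 + 2*I*sqrt(2))) + 1)**2 = ((4 + 2*I*sqrt(2)) + 1)**2 = (5 + 2*I*sqrt(2))**2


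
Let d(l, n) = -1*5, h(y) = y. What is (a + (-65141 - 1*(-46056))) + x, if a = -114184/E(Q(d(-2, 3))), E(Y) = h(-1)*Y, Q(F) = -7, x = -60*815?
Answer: -84297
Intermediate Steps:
d(l, n) = -5
x = -48900
E(Y) = -Y
a = -16312 (a = -114184/((-1*(-7))) = -114184/7 = -114184*⅐ = -16312)
(a + (-65141 - 1*(-46056))) + x = (-16312 + (-65141 - 1*(-46056))) - 48900 = (-16312 + (-65141 + 46056)) - 48900 = (-16312 - 19085) - 48900 = -35397 - 48900 = -84297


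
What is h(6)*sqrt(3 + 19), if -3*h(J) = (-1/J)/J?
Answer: sqrt(22)/108 ≈ 0.043430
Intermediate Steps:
h(J) = 1/(3*J**2) (h(J) = -(-1/J)/(3*J) = -(-1)/(3*J**2) = 1/(3*J**2))
h(6)*sqrt(3 + 19) = ((1/3)/6**2)*sqrt(3 + 19) = ((1/3)*(1/36))*sqrt(22) = sqrt(22)/108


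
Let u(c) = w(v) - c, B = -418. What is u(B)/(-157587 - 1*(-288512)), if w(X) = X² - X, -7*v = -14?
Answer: 84/26185 ≈ 0.0032079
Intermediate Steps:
v = 2 (v = -⅐*(-14) = 2)
u(c) = 2 - c (u(c) = 2*(-1 + 2) - c = 2*1 - c = 2 - c)
u(B)/(-157587 - 1*(-288512)) = (2 - 1*(-418))/(-157587 - 1*(-288512)) = (2 + 418)/(-157587 + 288512) = 420/130925 = 420*(1/130925) = 84/26185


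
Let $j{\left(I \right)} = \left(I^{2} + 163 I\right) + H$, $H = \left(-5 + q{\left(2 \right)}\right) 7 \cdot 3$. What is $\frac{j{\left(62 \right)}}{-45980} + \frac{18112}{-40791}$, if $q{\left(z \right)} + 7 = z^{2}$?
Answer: $- \frac{697485661}{937785090} \approx -0.74376$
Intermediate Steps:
$q{\left(z \right)} = -7 + z^{2}$
$H = -168$ ($H = \left(-5 - \left(7 - 2^{2}\right)\right) 7 \cdot 3 = \left(-5 + \left(-7 + 4\right)\right) 7 \cdot 3 = \left(-5 - 3\right) 7 \cdot 3 = \left(-8\right) 7 \cdot 3 = \left(-56\right) 3 = -168$)
$j{\left(I \right)} = -168 + I^{2} + 163 I$ ($j{\left(I \right)} = \left(I^{2} + 163 I\right) - 168 = -168 + I^{2} + 163 I$)
$\frac{j{\left(62 \right)}}{-45980} + \frac{18112}{-40791} = \frac{-168 + 62^{2} + 163 \cdot 62}{-45980} + \frac{18112}{-40791} = \left(-168 + 3844 + 10106\right) \left(- \frac{1}{45980}\right) + 18112 \left(- \frac{1}{40791}\right) = 13782 \left(- \frac{1}{45980}\right) - \frac{18112}{40791} = - \frac{6891}{22990} - \frac{18112}{40791} = - \frac{697485661}{937785090}$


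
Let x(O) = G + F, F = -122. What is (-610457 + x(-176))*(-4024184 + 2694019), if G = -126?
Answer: 812338416325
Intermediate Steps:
x(O) = -248 (x(O) = -126 - 122 = -248)
(-610457 + x(-176))*(-4024184 + 2694019) = (-610457 - 248)*(-4024184 + 2694019) = -610705*(-1330165) = 812338416325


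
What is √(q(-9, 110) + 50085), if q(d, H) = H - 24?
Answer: √50171 ≈ 223.99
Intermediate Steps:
q(d, H) = -24 + H
√(q(-9, 110) + 50085) = √((-24 + 110) + 50085) = √(86 + 50085) = √50171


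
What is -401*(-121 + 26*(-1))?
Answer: 58947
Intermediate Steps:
-401*(-121 + 26*(-1)) = -401*(-121 - 26) = -401*(-147) = 58947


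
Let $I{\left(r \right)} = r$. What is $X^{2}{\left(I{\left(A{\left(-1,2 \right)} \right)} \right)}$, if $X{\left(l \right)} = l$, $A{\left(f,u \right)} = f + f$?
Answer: $4$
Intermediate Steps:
$A{\left(f,u \right)} = 2 f$
$X^{2}{\left(I{\left(A{\left(-1,2 \right)} \right)} \right)} = \left(2 \left(-1\right)\right)^{2} = \left(-2\right)^{2} = 4$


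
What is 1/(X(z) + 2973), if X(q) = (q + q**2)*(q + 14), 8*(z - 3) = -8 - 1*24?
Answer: 1/2973 ≈ 0.00033636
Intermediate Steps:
z = -1 (z = 3 + (-8 - 1*24)/8 = 3 + (-8 - 24)/8 = 3 + (1/8)*(-32) = 3 - 4 = -1)
X(q) = (14 + q)*(q + q**2) (X(q) = (q + q**2)*(14 + q) = (14 + q)*(q + q**2))
1/(X(z) + 2973) = 1/(-(14 + (-1)**2 + 15*(-1)) + 2973) = 1/(-(14 + 1 - 15) + 2973) = 1/(-1*0 + 2973) = 1/(0 + 2973) = 1/2973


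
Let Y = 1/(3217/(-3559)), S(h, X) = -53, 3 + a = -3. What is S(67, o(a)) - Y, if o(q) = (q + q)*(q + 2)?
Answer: -166942/3217 ≈ -51.894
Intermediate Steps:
a = -6 (a = -3 - 3 = -6)
o(q) = 2*q*(2 + q) (o(q) = (2*q)*(2 + q) = 2*q*(2 + q))
Y = -3559/3217 (Y = 1/(3217*(-1/3559)) = 1/(-3217/3559) = -3559/3217 ≈ -1.1063)
S(67, o(a)) - Y = -53 - 1*(-3559/3217) = -53 + 3559/3217 = -166942/3217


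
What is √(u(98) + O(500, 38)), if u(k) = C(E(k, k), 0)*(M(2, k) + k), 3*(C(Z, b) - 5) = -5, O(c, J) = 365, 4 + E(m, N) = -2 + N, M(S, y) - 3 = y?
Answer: √9255/3 ≈ 32.068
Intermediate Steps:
M(S, y) = 3 + y
E(m, N) = -6 + N (E(m, N) = -4 + (-2 + N) = -6 + N)
C(Z, b) = 10/3 (C(Z, b) = 5 + (⅓)*(-5) = 5 - 5/3 = 10/3)
u(k) = 10 + 20*k/3 (u(k) = 10*((3 + k) + k)/3 = 10*(3 + 2*k)/3 = 10 + 20*k/3)
√(u(98) + O(500, 38)) = √((10 + (20/3)*98) + 365) = √((10 + 1960/3) + 365) = √(1990/3 + 365) = √(3085/3) = √9255/3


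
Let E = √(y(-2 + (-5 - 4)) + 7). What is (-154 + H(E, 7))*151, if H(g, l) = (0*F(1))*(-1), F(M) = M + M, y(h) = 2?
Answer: -23254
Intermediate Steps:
F(M) = 2*M
E = 3 (E = √(2 + 7) = √9 = 3)
H(g, l) = 0 (H(g, l) = (0*(2*1))*(-1) = (0*2)*(-1) = 0*(-1) = 0)
(-154 + H(E, 7))*151 = (-154 + 0)*151 = -154*151 = -23254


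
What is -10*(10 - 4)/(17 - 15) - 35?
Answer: -65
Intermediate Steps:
-10*(10 - 4)/(17 - 15) - 35 = -60/2 - 35 = -10*3 - 35 = -30 - 35 = -65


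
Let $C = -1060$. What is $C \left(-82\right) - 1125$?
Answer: $85795$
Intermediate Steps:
$C \left(-82\right) - 1125 = \left(-1060\right) \left(-82\right) - 1125 = 86920 - 1125 = 85795$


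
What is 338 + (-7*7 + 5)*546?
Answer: -23686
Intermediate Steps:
338 + (-7*7 + 5)*546 = 338 + (-49 + 5)*546 = 338 - 44*546 = 338 - 24024 = -23686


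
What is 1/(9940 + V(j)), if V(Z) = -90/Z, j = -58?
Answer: 29/288305 ≈ 0.00010059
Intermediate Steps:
1/(9940 + V(j)) = 1/(9940 - 90/(-58)) = 1/(9940 - 90*(-1/58)) = 1/(9940 + 45/29) = 1/(288305/29) = 29/288305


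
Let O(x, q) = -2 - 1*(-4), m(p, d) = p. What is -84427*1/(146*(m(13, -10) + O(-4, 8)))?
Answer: -84427/2190 ≈ -38.551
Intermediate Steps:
O(x, q) = 2 (O(x, q) = -2 + 4 = 2)
-84427*1/(146*(m(13, -10) + O(-4, 8))) = -84427*1/(146*(13 + 2)) = -84427/(146*15) = -84427/2190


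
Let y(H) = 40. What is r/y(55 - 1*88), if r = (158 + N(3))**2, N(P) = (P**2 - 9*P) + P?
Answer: 20449/40 ≈ 511.23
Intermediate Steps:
N(P) = P**2 - 8*P
r = 20449 (r = (158 + 3*(-8 + 3))**2 = (158 + 3*(-5))**2 = (158 - 15)**2 = 143**2 = 20449)
r/y(55 - 1*88) = 20449/40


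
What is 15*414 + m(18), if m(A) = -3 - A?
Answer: 6189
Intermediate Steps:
15*414 + m(18) = 15*414 + (-3 - 1*18) = 6210 + (-3 - 18) = 6210 - 21 = 6189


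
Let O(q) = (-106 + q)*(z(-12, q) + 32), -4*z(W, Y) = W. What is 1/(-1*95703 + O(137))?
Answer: -1/94618 ≈ -1.0569e-5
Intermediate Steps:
z(W, Y) = -W/4
O(q) = -3710 + 35*q (O(q) = (-106 + q)*(-1/4*(-12) + 32) = (-106 + q)*(3 + 32) = (-106 + q)*35 = -3710 + 35*q)
1/(-1*95703 + O(137)) = 1/(-1*95703 + (-3710 + 35*137)) = 1/(-95703 + (-3710 + 4795)) = 1/(-95703 + 1085) = 1/(-94618) = -1/94618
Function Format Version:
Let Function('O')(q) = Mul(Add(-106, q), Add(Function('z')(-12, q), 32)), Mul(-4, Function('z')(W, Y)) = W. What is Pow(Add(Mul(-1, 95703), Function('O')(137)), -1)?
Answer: Rational(-1, 94618) ≈ -1.0569e-5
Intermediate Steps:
Function('z')(W, Y) = Mul(Rational(-1, 4), W)
Function('O')(q) = Add(-3710, Mul(35, q)) (Function('O')(q) = Mul(Add(-106, q), Add(Mul(Rational(-1, 4), -12), 32)) = Mul(Add(-106, q), Add(3, 32)) = Mul(Add(-106, q), 35) = Add(-3710, Mul(35, q)))
Pow(Add(Mul(-1, 95703), Function('O')(137)), -1) = Pow(Add(Mul(-1, 95703), Add(-3710, Mul(35, 137))), -1) = Pow(Add(-95703, Add(-3710, 4795)), -1) = Pow(Add(-95703, 1085), -1) = Pow(-94618, -1) = Rational(-1, 94618)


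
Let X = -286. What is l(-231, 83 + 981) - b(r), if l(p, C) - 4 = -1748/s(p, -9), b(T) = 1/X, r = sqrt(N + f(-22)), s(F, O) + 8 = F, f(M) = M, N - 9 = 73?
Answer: 773583/68354 ≈ 11.317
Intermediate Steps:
N = 82 (N = 9 + 73 = 82)
s(F, O) = -8 + F
r = 2*sqrt(15) (r = sqrt(82 - 22) = sqrt(60) = 2*sqrt(15) ≈ 7.7460)
b(T) = -1/286 (b(T) = 1/(-286) = -1/286)
l(p, C) = 4 - 1748/(-8 + p)
l(-231, 83 + 981) - b(r) = 4*(-445 - 231)/(-8 - 231) - 1*(-1/286) = 4*(-676)/(-239) + 1/286 = 4*(-1/239)*(-676) + 1/286 = 2704/239 + 1/286 = 773583/68354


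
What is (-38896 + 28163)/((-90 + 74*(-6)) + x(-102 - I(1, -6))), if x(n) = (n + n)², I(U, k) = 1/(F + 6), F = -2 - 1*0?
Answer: -42932/165145 ≈ -0.25997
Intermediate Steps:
F = -2 (F = -2 + 0 = -2)
I(U, k) = ¼ (I(U, k) = 1/(-2 + 6) = 1/4 = ¼)
x(n) = 4*n² (x(n) = (2*n)² = 4*n²)
(-38896 + 28163)/((-90 + 74*(-6)) + x(-102 - I(1, -6))) = (-38896 + 28163)/((-90 + 74*(-6)) + 4*(-102 - 1*¼)²) = -10733/((-90 - 444) + 4*(-102 - ¼)²) = -10733/(-534 + 4*(-409/4)²) = -10733/(-534 + 4*(167281/16)) = -10733/(-534 + 167281/4) = -10733/165145/4 = -10733*4/165145 = -42932/165145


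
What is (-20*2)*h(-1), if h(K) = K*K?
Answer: -40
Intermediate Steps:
h(K) = K²
(-20*2)*h(-1) = -20*2*(-1)² = -40*1 = -40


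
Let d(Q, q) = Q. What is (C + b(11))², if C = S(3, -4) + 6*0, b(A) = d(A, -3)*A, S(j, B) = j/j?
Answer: 14884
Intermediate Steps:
S(j, B) = 1
b(A) = A² (b(A) = A*A = A²)
C = 1 (C = 1 + 6*0 = 1 + 0 = 1)
(C + b(11))² = (1 + 11²)² = (1 + 121)² = 122² = 14884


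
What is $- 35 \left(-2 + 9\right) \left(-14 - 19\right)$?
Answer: $8085$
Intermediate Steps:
$- 35 \left(-2 + 9\right) \left(-14 - 19\right) = - 35 \cdot 7 \left(-33\right) = \left(-35\right) \left(-231\right) = 8085$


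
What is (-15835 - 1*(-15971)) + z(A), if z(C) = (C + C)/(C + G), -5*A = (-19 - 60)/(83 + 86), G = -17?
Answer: 971369/7143 ≈ 135.99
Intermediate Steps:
A = 79/845 (A = -(-19 - 60)/(5*(83 + 86)) = -(-79)/(5*169) = -⅕*(-79/169) = 79/845 ≈ 0.093491)
z(C) = 2*C/(-17 + C) (z(C) = (C + C)/(C - 17) = (2*C)/(-17 + C) = 2*C/(-17 + C))
(-15835 - 1*(-15971)) + z(A) = (-15835 - 1*(-15971)) + 2*(79/845)/(-17 + 79/845) = (-15835 + 15971) + 2*(79/845)/(-14286/845) = 136 + 2*(79/845)*(-845/14286) = 136 - 79/7143 = 971369/7143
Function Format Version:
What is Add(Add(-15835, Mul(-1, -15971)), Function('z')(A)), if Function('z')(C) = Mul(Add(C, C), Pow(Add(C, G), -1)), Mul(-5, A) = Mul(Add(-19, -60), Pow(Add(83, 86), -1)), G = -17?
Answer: Rational(971369, 7143) ≈ 135.99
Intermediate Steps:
A = Rational(79, 845) (A = Mul(Rational(-1, 5), Mul(Add(-19, -60), Pow(Add(83, 86), -1))) = Mul(Rational(-1, 5), Mul(-79, Pow(169, -1))) = Mul(Rational(-1, 5), Mul(-79, Rational(1, 169))) = Mul(Rational(-1, 5), Rational(-79, 169)) = Rational(79, 845) ≈ 0.093491)
Function('z')(C) = Mul(2, C, Pow(Add(-17, C), -1)) (Function('z')(C) = Mul(Add(C, C), Pow(Add(C, -17), -1)) = Mul(Mul(2, C), Pow(Add(-17, C), -1)) = Mul(2, C, Pow(Add(-17, C), -1)))
Add(Add(-15835, Mul(-1, -15971)), Function('z')(A)) = Add(Add(-15835, Mul(-1, -15971)), Mul(2, Rational(79, 845), Pow(Add(-17, Rational(79, 845)), -1))) = Add(Add(-15835, 15971), Mul(2, Rational(79, 845), Pow(Rational(-14286, 845), -1))) = Add(136, Mul(2, Rational(79, 845), Rational(-845, 14286))) = Add(136, Rational(-79, 7143)) = Rational(971369, 7143)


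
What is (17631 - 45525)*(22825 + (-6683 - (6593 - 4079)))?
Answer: -380139432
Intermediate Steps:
(17631 - 45525)*(22825 + (-6683 - (6593 - 4079))) = -27894*(22825 + (-6683 - 1*2514)) = -27894*(22825 + (-6683 - 2514)) = -27894*(22825 - 9197) = -27894*13628 = -380139432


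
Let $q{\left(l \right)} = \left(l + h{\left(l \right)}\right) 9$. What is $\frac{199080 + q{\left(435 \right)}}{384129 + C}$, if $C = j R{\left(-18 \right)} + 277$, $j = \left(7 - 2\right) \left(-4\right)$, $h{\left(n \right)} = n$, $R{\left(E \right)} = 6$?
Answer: $\frac{103455}{192143} \approx 0.53843$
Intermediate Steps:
$j = -20$ ($j = 5 \left(-4\right) = -20$)
$q{\left(l \right)} = 18 l$ ($q{\left(l \right)} = \left(l + l\right) 9 = 2 l 9 = 18 l$)
$C = 157$ ($C = \left(-20\right) 6 + 277 = -120 + 277 = 157$)
$\frac{199080 + q{\left(435 \right)}}{384129 + C} = \frac{199080 + 18 \cdot 435}{384129 + 157} = \frac{199080 + 7830}{384286} = 206910 \cdot \frac{1}{384286} = \frac{103455}{192143}$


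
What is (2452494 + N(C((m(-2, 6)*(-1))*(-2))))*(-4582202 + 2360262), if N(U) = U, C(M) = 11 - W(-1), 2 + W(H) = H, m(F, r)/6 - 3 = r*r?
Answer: -5449325625520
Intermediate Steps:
m(F, r) = 18 + 6*r² (m(F, r) = 18 + 6*(r*r) = 18 + 6*r²)
W(H) = -2 + H
C(M) = 14 (C(M) = 11 - (-2 - 1) = 11 - 1*(-3) = 11 + 3 = 14)
(2452494 + N(C((m(-2, 6)*(-1))*(-2))))*(-4582202 + 2360262) = (2452494 + 14)*(-4582202 + 2360262) = 2452508*(-2221940) = -5449325625520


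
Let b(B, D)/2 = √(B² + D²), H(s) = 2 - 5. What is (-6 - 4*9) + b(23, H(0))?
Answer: -42 + 2*√538 ≈ 4.3897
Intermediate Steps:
H(s) = -3
b(B, D) = 2*√(B² + D²)
(-6 - 4*9) + b(23, H(0)) = (-6 - 4*9) + 2*√(23² + (-3)²) = (-6 - 36) + 2*√(529 + 9) = -42 + 2*√538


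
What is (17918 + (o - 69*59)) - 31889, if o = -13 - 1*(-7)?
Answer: -18048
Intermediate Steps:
o = -6 (o = -13 + 7 = -6)
(17918 + (o - 69*59)) - 31889 = (17918 + (-6 - 69*59)) - 31889 = (17918 + (-6 - 4071)) - 31889 = (17918 - 4077) - 31889 = 13841 - 31889 = -18048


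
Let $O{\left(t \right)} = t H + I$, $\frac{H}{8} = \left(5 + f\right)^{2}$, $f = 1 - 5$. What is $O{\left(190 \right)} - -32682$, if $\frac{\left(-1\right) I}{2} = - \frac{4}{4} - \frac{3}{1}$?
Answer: $34210$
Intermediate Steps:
$f = -4$ ($f = 1 - 5 = -4$)
$H = 8$ ($H = 8 \left(5 - 4\right)^{2} = 8 \cdot 1^{2} = 8 \cdot 1 = 8$)
$I = 8$ ($I = - 2 \left(- \frac{4}{4} - \frac{3}{1}\right) = - 2 \left(\left(-4\right) \frac{1}{4} - 3\right) = - 2 \left(-1 - 3\right) = \left(-2\right) \left(-4\right) = 8$)
$O{\left(t \right)} = 8 + 8 t$ ($O{\left(t \right)} = t 8 + 8 = 8 t + 8 = 8 + 8 t$)
$O{\left(190 \right)} - -32682 = \left(8 + 8 \cdot 190\right) - -32682 = \left(8 + 1520\right) + 32682 = 1528 + 32682 = 34210$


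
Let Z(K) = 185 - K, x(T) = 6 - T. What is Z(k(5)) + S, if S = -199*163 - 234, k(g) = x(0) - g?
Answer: -32487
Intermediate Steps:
k(g) = 6 - g (k(g) = (6 - 1*0) - g = (6 + 0) - g = 6 - g)
S = -32671 (S = -32437 - 234 = -32671)
Z(k(5)) + S = (185 - (6 - 1*5)) - 32671 = (185 - (6 - 5)) - 32671 = (185 - 1*1) - 32671 = (185 - 1) - 32671 = 184 - 32671 = -32487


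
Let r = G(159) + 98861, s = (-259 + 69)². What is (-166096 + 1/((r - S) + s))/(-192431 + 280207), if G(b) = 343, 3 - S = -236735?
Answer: -1295983205/684882368 ≈ -1.8923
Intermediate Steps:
S = 236738 (S = 3 - 1*(-236735) = 3 + 236735 = 236738)
s = 36100 (s = (-190)² = 36100)
r = 99204 (r = 343 + 98861 = 99204)
(-166096 + 1/((r - S) + s))/(-192431 + 280207) = (-166096 + 1/((99204 - 1*236738) + 36100))/(-192431 + 280207) = (-166096 + 1/((99204 - 236738) + 36100))/87776 = (-166096 + 1/(-137534 + 36100))*(1/87776) = (-166096 + 1/(-101434))*(1/87776) = (-166096 - 1/101434)*(1/87776) = -16847781665/101434*1/87776 = -1295983205/684882368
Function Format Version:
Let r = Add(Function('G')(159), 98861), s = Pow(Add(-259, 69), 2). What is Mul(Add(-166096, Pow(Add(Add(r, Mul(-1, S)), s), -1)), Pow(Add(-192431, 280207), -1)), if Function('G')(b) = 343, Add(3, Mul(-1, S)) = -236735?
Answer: Rational(-1295983205, 684882368) ≈ -1.8923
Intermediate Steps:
S = 236738 (S = Add(3, Mul(-1, -236735)) = Add(3, 236735) = 236738)
s = 36100 (s = Pow(-190, 2) = 36100)
r = 99204 (r = Add(343, 98861) = 99204)
Mul(Add(-166096, Pow(Add(Add(r, Mul(-1, S)), s), -1)), Pow(Add(-192431, 280207), -1)) = Mul(Add(-166096, Pow(Add(Add(99204, Mul(-1, 236738)), 36100), -1)), Pow(Add(-192431, 280207), -1)) = Mul(Add(-166096, Pow(Add(Add(99204, -236738), 36100), -1)), Pow(87776, -1)) = Mul(Add(-166096, Pow(Add(-137534, 36100), -1)), Rational(1, 87776)) = Mul(Add(-166096, Pow(-101434, -1)), Rational(1, 87776)) = Mul(Add(-166096, Rational(-1, 101434)), Rational(1, 87776)) = Mul(Rational(-16847781665, 101434), Rational(1, 87776)) = Rational(-1295983205, 684882368)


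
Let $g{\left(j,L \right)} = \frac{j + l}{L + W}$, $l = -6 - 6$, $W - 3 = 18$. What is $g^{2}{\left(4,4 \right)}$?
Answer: $\frac{64}{625} \approx 0.1024$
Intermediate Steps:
$W = 21$ ($W = 3 + 18 = 21$)
$l = -12$ ($l = -6 - 6 = -12$)
$g{\left(j,L \right)} = \frac{-12 + j}{21 + L}$ ($g{\left(j,L \right)} = \frac{j - 12}{L + 21} = \frac{-12 + j}{21 + L}$)
$g^{2}{\left(4,4 \right)} = \left(\frac{-12 + 4}{21 + 4}\right)^{2} = \left(\frac{1}{25} \left(-8\right)\right)^{2} = \left(- \frac{8}{25}\right)^{2} = \frac{64}{625}$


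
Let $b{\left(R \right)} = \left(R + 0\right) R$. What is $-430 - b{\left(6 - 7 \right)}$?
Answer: $-431$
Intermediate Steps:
$b{\left(R \right)} = R^{2}$ ($b{\left(R \right)} = R R = R^{2}$)
$-430 - b{\left(6 - 7 \right)} = -430 - \left(6 - 7\right)^{2} = -430 - \left(-1\right)^{2} = -430 - 1 = -431$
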